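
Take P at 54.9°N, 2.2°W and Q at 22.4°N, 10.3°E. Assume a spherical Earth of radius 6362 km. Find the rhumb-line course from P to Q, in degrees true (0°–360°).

163.8°

Δψ = ln[tan(π/4+φ₂/2)/tan(π/4+φ₁/2)] = -0.7499
Δλ = +0.2182 rad (taken the short way round)
course = atan2(Δλ, Δψ) = 163.78°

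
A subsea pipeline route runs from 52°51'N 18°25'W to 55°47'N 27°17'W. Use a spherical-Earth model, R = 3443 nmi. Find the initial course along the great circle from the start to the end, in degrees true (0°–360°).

303.1°

θ = atan2( sin Δλ·cos φ₂ ,  cos φ₁ sin φ₂ − sin φ₁ cos φ₂ cos Δλ )
  = atan2(-0.0867, +0.0565) = 303.11°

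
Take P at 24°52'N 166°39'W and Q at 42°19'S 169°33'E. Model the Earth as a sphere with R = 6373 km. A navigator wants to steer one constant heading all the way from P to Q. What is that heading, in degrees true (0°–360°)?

Δψ = ln[tan(π/4+φ₂/2)/tan(π/4+φ₁/2)] = -1.2649
Δλ = -0.4154 rad (taken the short way round)
course = atan2(Δλ, Δψ) = 198.18°

198.2°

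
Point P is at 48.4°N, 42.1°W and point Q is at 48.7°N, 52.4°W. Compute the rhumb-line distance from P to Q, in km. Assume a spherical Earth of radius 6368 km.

Δψ = ln[tan(π/4+φ₂/2)/tan(π/4+φ₁/2)] = +0.0079;  Δφ = +0.0052 rad,  Δλ = -0.1798 rad
q = Δφ/Δψ = 0.6620
d = R·√(Δφ² + q²Δλ²) = 6368·0.11912 = 759 km

759 km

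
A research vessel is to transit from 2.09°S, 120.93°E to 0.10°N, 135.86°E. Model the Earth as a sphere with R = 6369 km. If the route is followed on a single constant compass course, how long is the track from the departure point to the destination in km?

1677 km

Rhumb course C = atan2(Δλ, Δψ) with Δψ = ln[tan(π/4+φ₂/2)/tan(π/4+φ₁/2)] = +0.0382, Δλ = +0.2606 → C = 81.65°
d = R·|Δφ| / |cos C| = 6369·0.03822 / 0.14516 = 1677 km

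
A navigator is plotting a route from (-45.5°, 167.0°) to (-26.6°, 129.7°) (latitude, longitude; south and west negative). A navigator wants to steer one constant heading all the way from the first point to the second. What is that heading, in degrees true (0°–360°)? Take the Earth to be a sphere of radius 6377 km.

302.3°

Δψ = ln[tan(π/4+φ₂/2)/tan(π/4+φ₁/2)] = +0.4119
Δλ = -0.6510 rad (taken the short way round)
course = atan2(Δλ, Δψ) = 302.32°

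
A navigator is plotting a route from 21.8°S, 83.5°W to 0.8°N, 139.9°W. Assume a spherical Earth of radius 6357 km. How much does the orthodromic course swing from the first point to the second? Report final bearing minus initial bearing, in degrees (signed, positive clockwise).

Initial bearing θ₁ = atan2(sin Δλ cos φ₂, cos φ₁ sin φ₂ − sin φ₁ cos φ₂ cos Δλ) = 284.70°
Final bearing θ₂ = (initial bearing from the destination back to the start) + 180° = 296.08°
Δθ = θ₂ − θ₁ = +11.4°

+11.4°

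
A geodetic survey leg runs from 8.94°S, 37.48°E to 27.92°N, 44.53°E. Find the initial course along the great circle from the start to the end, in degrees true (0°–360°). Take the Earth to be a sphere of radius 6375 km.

10.3°

N = sin Δλ·cos φ₂ = +0.1084;  D = cos φ₁ sin φ₂ − sin φ₁ cos φ₂ cos Δλ = +0.5988
initial course = atan2(N, D) = 10.27°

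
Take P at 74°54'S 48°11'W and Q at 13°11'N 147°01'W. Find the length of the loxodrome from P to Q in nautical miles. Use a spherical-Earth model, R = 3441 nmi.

6662 nmi

Rhumb course C = atan2(Δλ, Δψ) with Δψ = ln[tan(π/4+φ₂/2)/tan(π/4+φ₁/2)] = +2.2530, Δλ = -1.7250 → C = 322.56°
d = R·|Δφ| / |cos C| = 3441·1.53734 / 0.79401 = 6662 nmi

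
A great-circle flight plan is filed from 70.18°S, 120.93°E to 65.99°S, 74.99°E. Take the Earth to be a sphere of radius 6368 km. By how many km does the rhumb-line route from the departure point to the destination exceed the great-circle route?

45 km

Great circle: cos σ = sin φ₁ sin φ₂ + cos φ₁ cos φ₂ cos Δλ,  σ = 0.3001 rad → d_gc = 1911.1 km
Rhumb line: Δψ = +0.1965, q = Δφ/Δψ = 0.3721, d_rh = R√(Δφ²+q²Δλ²) = 1956.2 km
Excess = 1956.2 − 1911.1 = 45.1 ≈ 45 km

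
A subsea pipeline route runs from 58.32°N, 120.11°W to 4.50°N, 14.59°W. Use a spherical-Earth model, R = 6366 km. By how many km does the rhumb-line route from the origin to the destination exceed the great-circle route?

610 km

Great circle: cos σ = sin φ₁ sin φ₂ + cos φ₁ cos φ₂ cos Δλ,  σ = 1.6442 rad → d_gc = 10466.9 km
Rhumb line: Δψ = -1.1811, q = Δφ/Δψ = 0.7953, d_rh = R√(Δφ²+q²Δλ²) = 11076.8 km
Excess = 11076.8 − 10466.9 = 609.9 ≈ 610 km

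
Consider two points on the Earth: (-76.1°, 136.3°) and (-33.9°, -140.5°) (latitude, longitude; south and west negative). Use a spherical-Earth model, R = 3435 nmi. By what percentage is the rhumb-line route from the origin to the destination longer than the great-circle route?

6.5%

Great circle: σ = 0.9703 rad → d_gc = Rσ = 3333.1 nmi
Rhumb: Δφ = +0.7365, Δλ = +1.4521, Δψ = +1.4750, q = Δφ/Δψ = 0.4993 → d_rh = R√(Δφ²+q²Δλ²) = 3550.3 nmi
Excess = (3550.3 − 3333.1) / 3333.1 = 217.2 / 3333.1 = 6.52% ≈ 6.5%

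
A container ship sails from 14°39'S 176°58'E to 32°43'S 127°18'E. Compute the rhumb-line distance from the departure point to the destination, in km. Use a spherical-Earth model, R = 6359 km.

5405 km

Δψ = ln[tan(π/4+φ₂/2)/tan(π/4+φ₁/2)] = -0.3463;  Δφ = -0.3153 rad,  Δλ = -0.8668 rad
q = Δφ/Δψ = 0.9105
d = R·√(Δφ² + q²Δλ²) = 6359·0.84992 = 5405 km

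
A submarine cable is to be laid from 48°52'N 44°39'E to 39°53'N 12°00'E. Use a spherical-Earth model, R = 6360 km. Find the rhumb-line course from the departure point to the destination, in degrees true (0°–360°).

Δψ = ln[tan(π/4+φ₂/2)/tan(π/4+φ₁/2)] = -0.2200
Δλ = -0.5699 rad (taken the short way round)
course = atan2(Δλ, Δψ) = 248.89°

248.9°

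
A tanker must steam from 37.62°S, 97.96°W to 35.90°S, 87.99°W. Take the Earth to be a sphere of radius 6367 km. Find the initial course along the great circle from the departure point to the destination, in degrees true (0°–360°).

80.9°

N = sin Δλ·cos φ₂ = +0.1402;  D = cos φ₁ sin φ₂ − sin φ₁ cos φ₂ cos Δλ = +0.0225
initial course = atan2(N, D) = 80.87°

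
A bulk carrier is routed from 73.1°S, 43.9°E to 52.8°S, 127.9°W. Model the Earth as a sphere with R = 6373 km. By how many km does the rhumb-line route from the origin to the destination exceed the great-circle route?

Great circle: cos σ = sin φ₁ sin φ₂ + cos φ₁ cos φ₂ cos Δλ,  σ = 0.9420 rad → d_gc = 6003.4 km
Rhumb line: Δψ = +0.8177, q = Δφ/Δψ = 0.4333, d_rh = R√(Δφ²+q²Δλ²) = 8582.0 km
Excess = 8582.0 − 6003.4 = 2578.6 ≈ 2579 km

2579 km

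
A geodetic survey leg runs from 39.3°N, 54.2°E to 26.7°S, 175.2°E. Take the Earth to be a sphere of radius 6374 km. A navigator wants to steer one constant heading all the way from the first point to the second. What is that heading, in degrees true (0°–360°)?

Δψ = ln[tan(π/4+φ₂/2)/tan(π/4+φ₁/2)] = -1.2309
Δλ = +2.1118 rad (taken the short way round)
course = atan2(Δλ, Δψ) = 120.24°

120.2°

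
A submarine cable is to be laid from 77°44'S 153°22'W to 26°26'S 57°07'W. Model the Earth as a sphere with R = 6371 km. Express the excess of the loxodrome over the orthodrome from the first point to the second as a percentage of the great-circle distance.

8.5%

Great circle: σ = 1.1436 rad → d_gc = Rσ = 7286.2 km
Rhumb: Δφ = +0.8954, Δλ = +1.6799, Δψ = +1.7520, q = Δφ/Δψ = 0.5110 → d_rh = R√(Δφ²+q²Δλ²) = 7902.8 km
Excess = (7902.8 − 7286.2) / 7286.2 = 616.6 / 7286.2 = 8.46% ≈ 8.5%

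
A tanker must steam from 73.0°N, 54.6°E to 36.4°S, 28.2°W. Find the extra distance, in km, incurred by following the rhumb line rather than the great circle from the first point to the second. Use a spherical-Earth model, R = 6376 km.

312 km

Great circle: cos σ = sin φ₁ sin φ₂ + cos φ₁ cos φ₂ cos Δλ,  σ = 2.1389 rad → d_gc = 13637.3 km
Rhumb line: Δψ = -2.5837, q = Δφ/Δψ = 0.7390, d_rh = R√(Δφ²+q²Δλ²) = 13949.2 km
Excess = 13949.2 − 13637.3 = 311.9 ≈ 312 km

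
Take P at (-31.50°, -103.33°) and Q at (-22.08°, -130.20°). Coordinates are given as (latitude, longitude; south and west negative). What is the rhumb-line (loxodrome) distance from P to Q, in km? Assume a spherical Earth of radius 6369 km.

Rhumb course C = atan2(Δλ, Δψ) with Δψ = ln[tan(π/4+φ₂/2)/tan(π/4+φ₁/2)] = +0.1845, Δλ = -0.4690 → C = 291.47°
d = R·|Δφ| / |cos C| = 6369·0.16441 / 0.36609 = 2860 km

2860 km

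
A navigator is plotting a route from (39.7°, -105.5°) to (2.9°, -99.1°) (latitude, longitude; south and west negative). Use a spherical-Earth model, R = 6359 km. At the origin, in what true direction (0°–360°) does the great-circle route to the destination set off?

θ = atan2( sin Δλ·cos φ₂ ,  cos φ₁ sin φ₂ − sin φ₁ cos φ₂ cos Δλ )
  = atan2(+0.1113, -0.5950) = 169.40°

169.4°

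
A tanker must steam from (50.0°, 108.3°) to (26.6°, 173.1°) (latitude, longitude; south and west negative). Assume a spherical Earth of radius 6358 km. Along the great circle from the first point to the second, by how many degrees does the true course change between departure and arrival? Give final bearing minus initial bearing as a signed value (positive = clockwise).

+43.8°

Initial bearing θ₁ = atan2(sin Δλ cos φ₂, cos φ₁ sin φ₂ − sin φ₁ cos φ₂ cos Δλ) = 90.27°
Final bearing θ₂ = (initial bearing from the destination back to the start) + 180° = 134.04°
Δθ = θ₂ − θ₁ = +43.8°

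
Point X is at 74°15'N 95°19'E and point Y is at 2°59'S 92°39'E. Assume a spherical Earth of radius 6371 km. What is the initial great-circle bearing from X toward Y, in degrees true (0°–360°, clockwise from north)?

182.7°

θ = atan2( sin Δλ·cos φ₂ ,  cos φ₁ sin φ₂ − sin φ₁ cos φ₂ cos Δλ )
  = atan2(-0.0465, -0.9742) = 182.73°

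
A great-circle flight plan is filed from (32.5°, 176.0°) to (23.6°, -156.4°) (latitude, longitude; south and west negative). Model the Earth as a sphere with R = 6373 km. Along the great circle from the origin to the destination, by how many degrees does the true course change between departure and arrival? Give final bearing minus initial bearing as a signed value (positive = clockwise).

Initial bearing θ₁ = atan2(sin Δλ cos φ₂, cos φ₁ sin φ₂ − sin φ₁ cos φ₂ cos Δλ) = 103.09°
Final bearing θ₂ = (initial bearing from the destination back to the start) + 180° = 116.30°
Δθ = θ₂ − θ₁ = +13.2°

+13.2°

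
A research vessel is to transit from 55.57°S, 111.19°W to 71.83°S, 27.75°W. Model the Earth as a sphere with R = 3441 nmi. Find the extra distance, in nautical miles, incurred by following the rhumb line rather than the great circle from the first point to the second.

169 nmi

Great circle: cos σ = sin φ₁ sin φ₂ + cos φ₁ cos φ₂ cos Δλ,  σ = 0.6371 rad → d_gc = 2192.2 nmi
Rhumb line: Δψ = -0.6615, q = Δφ/Δψ = 0.4290, d_rh = R√(Δφ²+q²Δλ²) = 2361.3 nmi
Excess = 2361.3 − 2192.2 = 169.1 ≈ 169 nmi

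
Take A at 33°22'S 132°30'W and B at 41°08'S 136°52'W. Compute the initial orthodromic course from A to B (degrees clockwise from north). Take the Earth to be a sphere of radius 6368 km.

N = sin Δλ·cos φ₂ = -0.0573;  D = cos φ₁ sin φ₂ − sin φ₁ cos φ₂ cos Δλ = -0.1363
initial course = atan2(N, D) = 202.81°

202.8°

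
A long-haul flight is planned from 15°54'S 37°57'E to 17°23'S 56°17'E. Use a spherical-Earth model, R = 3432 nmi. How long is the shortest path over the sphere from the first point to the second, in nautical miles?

1056 nmi

Haversine: a = sin²(Δφ/2)+cos φ₁ cos φ₂ sin²(Δλ/2) = 0.02346;  σ = 2·atan2(√a,√(1−a))
σ = 17.621° → d = Rσ = 3432·0.30755 = 1056 nmi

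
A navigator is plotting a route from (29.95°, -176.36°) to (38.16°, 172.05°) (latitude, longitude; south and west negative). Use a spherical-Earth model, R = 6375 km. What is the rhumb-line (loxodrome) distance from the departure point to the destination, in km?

1404 km

Rhumb course C = atan2(Δλ, Δψ) with Δψ = ln[tan(π/4+φ₂/2)/tan(π/4+φ₁/2)] = +0.1732, Δλ = -0.2023 → C = 310.58°
d = R·|Δφ| / |cos C| = 6375·0.14329 / 0.65047 = 1404 km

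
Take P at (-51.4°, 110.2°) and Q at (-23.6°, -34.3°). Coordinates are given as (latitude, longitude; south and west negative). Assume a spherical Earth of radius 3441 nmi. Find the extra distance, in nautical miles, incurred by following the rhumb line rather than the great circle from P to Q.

Great circle: cos σ = sin φ₁ sin φ₂ + cos φ₁ cos φ₂ cos Δλ,  σ = 1.7239 rad → d_gc = 5932.1 nmi
Rhumb line: Δψ = +0.6252, q = Δφ/Δψ = 0.7761, d_rh = R√(Δφ²+q²Δλ²) = 6938.8 nmi
Excess = 6938.8 − 5932.1 = 1006.7 ≈ 1007 nmi

1007 nmi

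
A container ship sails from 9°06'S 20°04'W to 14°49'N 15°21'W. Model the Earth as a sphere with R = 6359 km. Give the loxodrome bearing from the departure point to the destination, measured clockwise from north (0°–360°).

11.1°

Δψ = ln[tan(π/4+φ₂/2)/tan(π/4+φ₁/2)] = +0.4210
Δλ = +0.0823 rad (taken the short way round)
course = atan2(Δλ, Δψ) = 11.06°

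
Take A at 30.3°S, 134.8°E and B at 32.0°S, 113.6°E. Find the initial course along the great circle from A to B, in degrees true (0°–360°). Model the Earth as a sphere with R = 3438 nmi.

θ = atan2( sin Δλ·cos φ₂ ,  cos φ₁ sin φ₂ − sin φ₁ cos φ₂ cos Δλ )
  = atan2(-0.3067, -0.0586) = 259.18°

259.2°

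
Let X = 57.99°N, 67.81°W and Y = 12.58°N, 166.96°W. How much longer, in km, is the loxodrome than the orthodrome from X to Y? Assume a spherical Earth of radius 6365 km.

Great circle: cos σ = sin φ₁ sin φ₂ + cos φ₁ cos φ₂ cos Δλ,  σ = 1.4682 rad → d_gc = 9345.1 km
Rhumb line: Δψ = -1.0275, q = Δφ/Δψ = 0.7714, d_rh = R√(Δφ²+q²Δλ²) = 9880.9 km
Excess = 9880.9 − 9345.1 = 535.8 ≈ 536 km

536 km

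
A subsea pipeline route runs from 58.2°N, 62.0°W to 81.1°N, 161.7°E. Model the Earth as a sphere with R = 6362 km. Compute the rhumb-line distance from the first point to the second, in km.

5310 km

Δψ = ln[tan(π/4+φ₂/2)/tan(π/4+φ₁/2)] = +1.2975;  Δφ = +0.3997 rad,  Δλ = -2.3789 rad
q = Δφ/Δψ = 0.3080
d = R·√(Δφ² + q²Δλ²) = 6362·0.83468 = 5310 km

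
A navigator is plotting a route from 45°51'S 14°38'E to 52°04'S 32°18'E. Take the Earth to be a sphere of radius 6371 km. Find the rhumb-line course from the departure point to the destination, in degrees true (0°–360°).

118.2°

Δψ = ln[tan(π/4+φ₂/2)/tan(π/4+φ₁/2)] = -0.1655
Δλ = +0.3083 rad (taken the short way round)
course = atan2(Δλ, Δψ) = 118.23°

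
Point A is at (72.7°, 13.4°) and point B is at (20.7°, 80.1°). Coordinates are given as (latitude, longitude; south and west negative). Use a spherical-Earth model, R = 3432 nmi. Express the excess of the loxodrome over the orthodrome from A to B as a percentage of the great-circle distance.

Great circle: σ = 1.1068 rad → d_gc = Rσ = 3798.6 nmi
Rhumb: Δφ = -0.9076, Δλ = +1.1641, Δψ = -1.5136, q = Δφ/Δψ = 0.5996 → d_rh = R√(Δφ²+q²Δλ²) = 3929.5 nmi
Excess = (3929.5 − 3798.6) / 3798.6 = 130.9 / 3798.6 = 3.446% ≈ 3.4%

3.4%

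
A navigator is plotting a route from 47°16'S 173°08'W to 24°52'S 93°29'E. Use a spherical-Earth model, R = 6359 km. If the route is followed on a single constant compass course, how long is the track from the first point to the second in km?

Rhumb course C = atan2(Δλ, Δψ) with Δψ = ln[tan(π/4+φ₂/2)/tan(π/4+φ₁/2)] = +0.4902, Δλ = -1.6298 → C = 286.74°
d = R·|Δφ| / |cos C| = 6359·0.39095 / 0.28800 = 8632 km

8632 km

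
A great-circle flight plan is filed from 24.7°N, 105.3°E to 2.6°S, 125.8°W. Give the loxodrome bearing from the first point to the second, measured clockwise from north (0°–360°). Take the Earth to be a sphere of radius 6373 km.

Δψ = ln[tan(π/4+φ₂/2)/tan(π/4+φ₁/2)] = -0.4905
Δλ = +2.2497 rad (taken the short way round)
course = atan2(Δλ, Δψ) = 102.30°

102.3°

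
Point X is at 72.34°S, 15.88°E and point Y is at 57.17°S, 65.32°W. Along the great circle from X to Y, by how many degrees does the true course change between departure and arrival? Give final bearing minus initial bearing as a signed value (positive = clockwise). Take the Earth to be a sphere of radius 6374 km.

Initial bearing θ₁ = atan2(sin Δλ cos φ₂, cos φ₁ sin φ₂ − sin φ₁ cos φ₂ cos Δλ) = 251.83°
Final bearing θ₂ = (initial bearing from the destination back to the start) + 180° = 327.88°
Δθ = θ₂ − θ₁ = +76.1°

+76.1°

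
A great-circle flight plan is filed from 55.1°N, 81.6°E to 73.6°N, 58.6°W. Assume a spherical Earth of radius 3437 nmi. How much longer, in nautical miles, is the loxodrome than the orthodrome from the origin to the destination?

Great circle: cos σ = sin φ₁ sin φ₂ + cos φ₁ cos φ₂ cos Δλ,  σ = 0.8464 rad → d_gc = 2909.1 nmi
Rhumb line: Δψ = +0.7800, q = Δφ/Δψ = 0.4140, d_rh = R√(Δφ²+q²Δλ²) = 3654.2 nmi
Excess = 3654.2 − 2909.1 = 745.1 ≈ 745 nmi

745 nmi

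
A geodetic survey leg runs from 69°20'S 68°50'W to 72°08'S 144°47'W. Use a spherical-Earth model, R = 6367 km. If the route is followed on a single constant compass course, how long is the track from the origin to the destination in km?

Δψ = ln[tan(π/4+φ₂/2)/tan(π/4+φ₁/2)] = -0.1484;  Δφ = -0.0489 rad,  Δλ = -1.3256 rad
q = Δφ/Δψ = 0.3294
d = R·√(Δφ² + q²Δλ²) = 6367·0.43936 = 2797 km

2797 km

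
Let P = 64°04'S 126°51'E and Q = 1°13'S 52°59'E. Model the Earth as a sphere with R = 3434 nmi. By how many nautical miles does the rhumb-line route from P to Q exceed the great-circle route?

Great circle: cos σ = sin φ₁ sin φ₂ + cos φ₁ cos φ₂ cos Δλ,  σ = 1.4297 rad → d_gc = 4909.7 nmi
Rhumb line: Δψ = +1.4473, q = Δφ/Δψ = 0.7579, d_rh = R√(Δφ²+q²Δλ²) = 5044.6 nmi
Excess = 5044.6 − 4909.7 = 134.9 ≈ 135 nmi

135 nmi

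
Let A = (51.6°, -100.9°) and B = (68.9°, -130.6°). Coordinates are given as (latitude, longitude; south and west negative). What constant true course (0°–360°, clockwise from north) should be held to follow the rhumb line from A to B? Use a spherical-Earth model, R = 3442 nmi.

Δψ = ln[tan(π/4+φ₂/2)/tan(π/4+φ₁/2)] = +0.6258
Δλ = -0.5184 rad (taken the short way round)
course = atan2(Δλ, Δψ) = 320.37°

320.4°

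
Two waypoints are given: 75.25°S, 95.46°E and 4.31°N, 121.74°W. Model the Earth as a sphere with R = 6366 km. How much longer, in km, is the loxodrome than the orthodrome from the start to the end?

1871 km

Great circle: cos σ = sin φ₁ sin φ₂ + cos φ₁ cos φ₂ cos Δλ,  σ = 1.8493 rad → d_gc = 11772.5 km
Rhumb line: Δψ = +2.1199, q = Δφ/Δψ = 0.6550, d_rh = R√(Δφ²+q²Δλ²) = 13643.7 km
Excess = 13643.7 − 11772.5 = 1871.2 ≈ 1871 km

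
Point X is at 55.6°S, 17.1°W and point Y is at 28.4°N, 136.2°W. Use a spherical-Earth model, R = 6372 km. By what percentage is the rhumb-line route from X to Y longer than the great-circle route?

Great circle: σ = 2.2577 rad → d_gc = Rσ = 14386.0 km
Rhumb: Δφ = +1.4661, Δλ = -2.0787, Δψ = +1.6899, q = Δφ/Δψ = 0.8675 → d_rh = R√(Δφ²+q²Δλ²) = 14809.0 km
Excess = (14809.0 − 14386.0) / 14386.0 = 423.0 / 14386.0 = 2.94% ≈ 2.9%

2.9%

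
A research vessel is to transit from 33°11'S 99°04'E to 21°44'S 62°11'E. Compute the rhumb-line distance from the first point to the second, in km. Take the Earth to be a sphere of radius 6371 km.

3847 km

Δψ = ln[tan(π/4+φ₂/2)/tan(π/4+φ₁/2)] = +0.2258;  Δφ = +0.1998 rad,  Δλ = -0.6437 rad
q = Δφ/Δψ = 0.8851
d = R·√(Δφ² + q²Δλ²) = 6371·0.60378 = 3847 km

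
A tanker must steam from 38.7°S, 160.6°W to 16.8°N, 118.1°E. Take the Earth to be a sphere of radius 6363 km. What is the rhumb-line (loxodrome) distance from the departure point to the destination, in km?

Δψ = ln[tan(π/4+φ₂/2)/tan(π/4+φ₁/2)] = +1.0311;  Δφ = +0.9687 rad,  Δλ = -1.4190 rad
q = Δφ/Δψ = 0.9395
d = R·√(Δφ² + q²Δλ²) = 6363·1.64783 = 10485 km

10485 km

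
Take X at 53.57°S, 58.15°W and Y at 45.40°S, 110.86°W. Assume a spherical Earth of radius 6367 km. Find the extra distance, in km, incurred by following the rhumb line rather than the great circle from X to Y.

Great circle: cos σ = sin φ₁ sin φ₂ + cos φ₁ cos φ₂ cos Δλ,  σ = 0.5997 rad → d_gc = 3818.3 km
Rhumb line: Δψ = +0.2202, q = Δφ/Δψ = 0.6476, d_rh = R√(Δφ²+q²Δλ²) = 3900.3 km
Excess = 3900.3 − 3818.3 = 82.0 ≈ 82 km

82 km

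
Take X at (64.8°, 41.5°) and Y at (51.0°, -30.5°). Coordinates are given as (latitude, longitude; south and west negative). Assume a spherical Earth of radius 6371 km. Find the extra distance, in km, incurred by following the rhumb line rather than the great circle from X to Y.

217 km

Great circle: cos σ = sin φ₁ sin φ₂ + cos φ₁ cos φ₂ cos Δλ,  σ = 0.6665 rad → d_gc = 4246.3 km
Rhumb line: Δψ = -0.4601, q = Δφ/Δψ = 0.5235, d_rh = R√(Δφ²+q²Δλ²) = 4463.1 km
Excess = 4463.1 − 4246.3 = 216.8 ≈ 217 km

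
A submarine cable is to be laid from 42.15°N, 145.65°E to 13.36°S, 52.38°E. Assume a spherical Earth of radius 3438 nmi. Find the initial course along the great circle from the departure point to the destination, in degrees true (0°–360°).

262.1°

θ = atan2( sin Δλ·cos φ₂ ,  cos φ₁ sin φ₂ − sin φ₁ cos φ₂ cos Δλ )
  = atan2(-0.9714, -0.1341) = 262.14°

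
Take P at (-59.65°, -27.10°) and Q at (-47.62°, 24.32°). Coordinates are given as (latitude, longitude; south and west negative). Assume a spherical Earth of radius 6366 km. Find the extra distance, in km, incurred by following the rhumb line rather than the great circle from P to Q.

81 km

Great circle: cos σ = sin φ₁ sin φ₂ + cos φ₁ cos φ₂ cos Δλ,  σ = 0.5551 rad → d_gc = 3533.79 km
Rhumb line: Δψ = +0.3572, q = Δφ/Δψ = 0.5878, d_rh = R√(Δφ²+q²Δλ²) = 3614.32 km
Excess = 3614.32 − 3533.79 = 80.53 ≈ 81 km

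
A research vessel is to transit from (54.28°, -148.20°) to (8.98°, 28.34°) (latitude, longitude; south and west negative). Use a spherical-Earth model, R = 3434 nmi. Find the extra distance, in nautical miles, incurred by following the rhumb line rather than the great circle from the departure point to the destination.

2005 nmi

Great circle: cos σ = sin φ₁ sin φ₂ + cos φ₁ cos φ₂ cos Δλ,  σ = 2.0363 rad → d_gc = 6992.73 nmi
Rhumb line: Δψ = -0.9751, q = Δφ/Δψ = 0.8108, d_rh = R√(Δφ²+q²Δλ²) = 8998.21 nmi
Excess = 8998.21 − 6992.73 = 2005.48 ≈ 2005 nmi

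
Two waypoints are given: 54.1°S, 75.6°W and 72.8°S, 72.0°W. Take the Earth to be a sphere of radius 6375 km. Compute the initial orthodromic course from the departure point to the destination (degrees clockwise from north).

176.7°

N = sin Δλ·cos φ₂ = +0.0186;  D = cos φ₁ sin φ₂ − sin φ₁ cos φ₂ cos Δλ = -0.3211
initial course = atan2(N, D) = 176.69°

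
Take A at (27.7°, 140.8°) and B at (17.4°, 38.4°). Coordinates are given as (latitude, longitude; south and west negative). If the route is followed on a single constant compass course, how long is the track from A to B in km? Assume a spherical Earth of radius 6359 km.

10539 km

Rhumb course C = atan2(Δλ, Δψ) with Δψ = ln[tan(π/4+φ₂/2)/tan(π/4+φ₁/2)] = -0.1950, Δλ = -1.7872 → C = 263.77°
d = R·|Δφ| / |cos C| = 6359·0.17977 / 0.10847 = 10539 km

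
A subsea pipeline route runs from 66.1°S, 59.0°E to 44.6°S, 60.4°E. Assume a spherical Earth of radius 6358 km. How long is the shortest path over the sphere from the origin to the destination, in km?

2387 km

cos σ = sin φ₁ sin φ₂ + cos φ₁ cos φ₂ cos Δλ
      = sin(-66.10°)sin(-44.60°) + cos(-66.10°)cos(-44.60°)cos(1.40°) = 0.9303
σ = 21.513° → d = Rσ = 6358·0.37548 = 2387 km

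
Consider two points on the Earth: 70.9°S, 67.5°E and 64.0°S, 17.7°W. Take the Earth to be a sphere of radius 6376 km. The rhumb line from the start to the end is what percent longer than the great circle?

Great circle: σ = 0.5329 rad → d_gc = Rσ = 3398.0 km
Rhumb: Δφ = +0.1204, Δλ = -1.4870, Δψ = +0.3165, q = Δφ/Δψ = 0.3806 → d_rh = R√(Δφ²+q²Δλ²) = 3688.9 km
Excess = (3688.9 − 3398.0) / 3398.0 = 290.9 / 3398.0 = 8.56% ≈ 8.6%

8.6%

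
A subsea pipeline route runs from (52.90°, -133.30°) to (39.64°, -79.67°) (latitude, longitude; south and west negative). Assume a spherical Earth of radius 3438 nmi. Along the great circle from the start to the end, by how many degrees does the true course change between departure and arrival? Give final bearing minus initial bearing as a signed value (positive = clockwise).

+40.4°

Initial bearing θ₁ = atan2(sin Δλ cos φ₂, cos φ₁ sin φ₂ − sin φ₁ cos φ₂ cos Δλ) = 88.10°
Final bearing θ₂ = (initial bearing from the destination back to the start) + 180° = 128.47°
Δθ = θ₂ − θ₁ = +40.4°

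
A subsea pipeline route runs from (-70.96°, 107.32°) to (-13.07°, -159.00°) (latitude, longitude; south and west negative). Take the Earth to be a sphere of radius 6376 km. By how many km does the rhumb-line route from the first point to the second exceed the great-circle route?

572 km

Great circle: cos σ = sin φ₁ sin φ₂ + cos φ₁ cos φ₂ cos Δλ,  σ = 1.3762 rad → d_gc = 8774.6 km
Rhumb line: Δψ = +1.5555, q = Δφ/Δψ = 0.6496, d_rh = R√(Δφ²+q²Δλ²) = 9346.5 km
Excess = 9346.5 − 8774.6 = 571.9 ≈ 572 km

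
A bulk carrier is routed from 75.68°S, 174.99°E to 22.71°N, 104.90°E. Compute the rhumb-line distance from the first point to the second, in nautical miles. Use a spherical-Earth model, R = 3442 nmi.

6590 nmi

Δψ = ln[tan(π/4+φ₂/2)/tan(π/4+φ₁/2)] = +2.4817;  Δφ = +1.7172 rad,  Δλ = -1.2233 rad
q = Δφ/Δψ = 0.6920
d = R·√(Δφ² + q²Δλ²) = 3442·1.91453 = 6590 nmi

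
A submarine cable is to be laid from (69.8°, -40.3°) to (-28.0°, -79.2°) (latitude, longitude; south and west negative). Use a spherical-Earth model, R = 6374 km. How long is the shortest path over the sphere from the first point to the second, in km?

Haversine: a = sin²(Δφ/2)+cos φ₁ cos φ₂ sin²(Δλ/2) = 0.60166;  σ = 2·atan2(√a,√(1−a))
σ = 101.731° → d = Rσ = 6374·1.77555 = 11317 km

11317 km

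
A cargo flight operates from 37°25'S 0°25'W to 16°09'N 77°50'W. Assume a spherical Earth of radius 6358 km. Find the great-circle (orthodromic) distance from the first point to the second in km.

cos σ = sin φ₁ sin φ₂ + cos φ₁ cos φ₂ cos Δλ
      = sin(-37.42°)sin(16.15°) + cos(-37.42°)cos(16.15°)cos(-77.42°) = -0.0028
σ = 90.161° → d = Rσ = 6358·1.57360 = 10005 km

10005 km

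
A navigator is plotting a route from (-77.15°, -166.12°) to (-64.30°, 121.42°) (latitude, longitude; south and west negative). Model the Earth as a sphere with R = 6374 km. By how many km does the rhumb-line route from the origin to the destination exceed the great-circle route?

Great circle: cos σ = sin φ₁ sin φ₂ + cos φ₁ cos φ₂ cos Δλ,  σ = 0.4333 rad → d_gc = 2762.0 km
Rhumb line: Δψ = +0.7059, q = Δφ/Δψ = 0.3177, d_rh = R√(Δφ²+q²Δλ²) = 2933.0 km
Excess = 2933.0 − 2762.0 = 171.0 ≈ 171 km

171 km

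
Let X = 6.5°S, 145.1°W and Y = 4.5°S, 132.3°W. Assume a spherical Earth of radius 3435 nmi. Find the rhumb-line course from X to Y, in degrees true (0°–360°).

81.1°

Meridional parts: M(φ₁)=-0.1137, M(φ₂)=-0.0786 → ΔM = +0.0351;  Δλ = +0.2234 rad
tan C = Δλ / ΔM = +6.3702 → C = 81.08°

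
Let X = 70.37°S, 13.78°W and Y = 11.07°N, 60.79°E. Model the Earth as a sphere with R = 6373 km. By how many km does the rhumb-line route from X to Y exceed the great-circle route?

288 km

Great circle: cos σ = sin φ₁ sin φ₂ + cos φ₁ cos φ₂ cos Δλ,  σ = 1.6641 rad → d_gc = 10605.1 km
Rhumb line: Δψ = +1.9489, q = Δφ/Δψ = 0.7293, d_rh = R√(Δφ²+q²Δλ²) = 10892.8 km
Excess = 10892.8 − 10605.1 = 287.7 ≈ 288 km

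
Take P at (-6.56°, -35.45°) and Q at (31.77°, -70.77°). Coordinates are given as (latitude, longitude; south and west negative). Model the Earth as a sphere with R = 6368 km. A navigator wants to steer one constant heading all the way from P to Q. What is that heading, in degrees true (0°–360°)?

Δψ = ln[tan(π/4+φ₂/2)/tan(π/4+φ₁/2)] = +0.7000
Δλ = -0.6165 rad (taken the short way round)
course = atan2(Δλ, Δψ) = 318.63°

318.6°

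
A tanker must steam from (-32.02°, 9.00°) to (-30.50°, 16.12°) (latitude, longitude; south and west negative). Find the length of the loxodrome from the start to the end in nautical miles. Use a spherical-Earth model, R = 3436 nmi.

376 nmi

Rhumb course C = atan2(Δλ, Δψ) with Δψ = ln[tan(π/4+φ₂/2)/tan(π/4+φ₁/2)] = +0.0310, Δλ = +0.1243 → C = 75.98°
d = R·|Δφ| / |cos C| = 3436·0.02653 / 0.24231 = 376 nmi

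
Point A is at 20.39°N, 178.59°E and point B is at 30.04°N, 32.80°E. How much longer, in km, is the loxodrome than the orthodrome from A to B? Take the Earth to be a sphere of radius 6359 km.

Great circle: cos σ = sin φ₁ sin φ₂ + cos φ₁ cos φ₂ cos Δλ,  σ = 2.0905 rad → d_gc = 13293.53 km
Rhumb line: Δψ = +0.1865, q = Δφ/Δψ = 0.9032, d_rh = R√(Δφ²+q²Δλ²) = 14653.00 km
Excess = 14653.00 − 13293.53 = 1359.47 ≈ 1359 km

1359 km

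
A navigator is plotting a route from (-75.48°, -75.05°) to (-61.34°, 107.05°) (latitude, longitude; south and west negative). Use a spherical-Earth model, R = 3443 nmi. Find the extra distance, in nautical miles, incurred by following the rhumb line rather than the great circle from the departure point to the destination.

1292 nmi

Great circle: cos σ = sin φ₁ sin φ₂ + cos φ₁ cos φ₂ cos Δλ,  σ = 0.7535 rad → d_gc = 2594.35 nmi
Rhumb line: Δψ = +0.6958, q = Δφ/Δψ = 0.3547, d_rh = R√(Δφ²+q²Δλ²) = 3885.92 nmi
Excess = 3885.92 − 2594.35 = 1291.57 ≈ 1292 nmi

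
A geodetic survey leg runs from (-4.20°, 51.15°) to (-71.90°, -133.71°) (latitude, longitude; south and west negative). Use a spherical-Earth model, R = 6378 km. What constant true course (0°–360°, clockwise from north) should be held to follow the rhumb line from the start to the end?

Meridional parts: M(φ₁)=-0.0734, M(φ₂)=-1.8371 → ΔM = -1.7637;  Δλ = +3.0568 rad
tan C = Δλ / ΔM = -1.7331 → C = 119.98°

120.0°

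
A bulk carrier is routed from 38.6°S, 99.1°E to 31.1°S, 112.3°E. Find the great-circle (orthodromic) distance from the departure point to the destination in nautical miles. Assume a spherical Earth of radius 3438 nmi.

cos σ = sin φ₁ sin φ₂ + cos φ₁ cos φ₂ cos Δλ
      = sin(-38.60°)sin(-31.10°) + cos(-38.60°)cos(-31.10°)cos(13.20°) = 0.9738
σ = 13.153° → d = Rσ = 3438·0.22957 = 789 nmi

789 nmi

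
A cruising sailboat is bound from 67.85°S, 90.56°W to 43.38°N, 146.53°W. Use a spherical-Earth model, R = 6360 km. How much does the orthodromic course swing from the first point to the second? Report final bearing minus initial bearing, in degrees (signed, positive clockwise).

Initial bearing θ₁ = atan2(sin Δλ cos φ₂, cos φ₁ sin φ₂ − sin φ₁ cos φ₂ cos Δλ) = 316.54°
Final bearing θ₂ = (initial bearing from the destination back to the start) + 180° = 339.10°
Δθ = θ₂ − θ₁ = +22.6°

+22.6°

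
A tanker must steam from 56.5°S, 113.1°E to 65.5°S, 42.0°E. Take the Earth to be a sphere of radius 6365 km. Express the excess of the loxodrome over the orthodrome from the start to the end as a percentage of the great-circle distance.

Great circle: σ = 0.5864 rad → d_gc = Rσ = 3732.4 km
Rhumb: Δφ = -0.1571, Δλ = -1.2409, Δψ = -0.3265, q = Δφ/Δψ = 0.4810 → d_rh = R√(Δφ²+q²Δλ²) = 3928.9 km
Excess = (3928.9 − 3732.4) / 3732.4 = 196.5 / 3732.4 = 5.26% ≈ 5.3%

5.3%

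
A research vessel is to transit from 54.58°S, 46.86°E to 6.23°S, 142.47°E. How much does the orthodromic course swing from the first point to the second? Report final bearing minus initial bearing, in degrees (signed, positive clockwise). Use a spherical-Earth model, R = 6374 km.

At departure: θ₁ = atan2(sin Δλ cos φ₂, cos φ₁ sin φ₂ − sin φ₁ cos φ₂ cos Δλ) = 98.17°
At arrival: θ₂ = atan2(sin Δλ cos φ₁, −cos φ₂ sin φ₁ + sin φ₂ cos φ₁ cos Δλ) = 35.25°
Δθ = θ₂ − θ₁ = -62.9°

-62.9°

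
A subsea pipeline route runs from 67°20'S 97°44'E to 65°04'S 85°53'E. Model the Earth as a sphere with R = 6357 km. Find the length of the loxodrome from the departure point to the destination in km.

587 km

Δψ = ln[tan(π/4+φ₂/2)/tan(π/4+φ₁/2)] = +0.0981;  Δφ = +0.0396 rad,  Δλ = -0.2068 rad
q = Δφ/Δψ = 0.4032
d = R·√(Δφ² + q²Δλ²) = 6357·0.09231 = 587 km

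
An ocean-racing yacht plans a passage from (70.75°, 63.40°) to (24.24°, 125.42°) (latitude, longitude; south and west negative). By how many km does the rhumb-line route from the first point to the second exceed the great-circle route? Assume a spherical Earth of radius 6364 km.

Great circle: cos σ = sin φ₁ sin φ₂ + cos φ₁ cos φ₂ cos Δλ,  σ = 1.0138 rad → d_gc = 6451.8 km
Rhumb line: Δψ = -1.3381, q = Δφ/Δψ = 0.6066, d_rh = R√(Δφ²+q²Δλ²) = 6644.7 km
Excess = 6644.7 − 6451.8 = 192.9 ≈ 193 km

193 km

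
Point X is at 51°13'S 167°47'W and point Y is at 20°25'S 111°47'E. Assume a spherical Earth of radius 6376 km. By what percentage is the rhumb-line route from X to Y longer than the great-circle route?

3.4%

Great circle: σ = 1.1923 rad → d_gc = Rσ = 7602.3 km
Rhumb: Δφ = +0.5376, Δλ = -1.4038, Δψ = +0.6800, q = Δφ/Δψ = 0.7905 → d_rh = R√(Δφ²+q²Δλ²) = 7862.1 km
Excess = (7862.1 − 7602.3) / 7602.3 = 259.8 / 7602.3 = 3.42% ≈ 3.4%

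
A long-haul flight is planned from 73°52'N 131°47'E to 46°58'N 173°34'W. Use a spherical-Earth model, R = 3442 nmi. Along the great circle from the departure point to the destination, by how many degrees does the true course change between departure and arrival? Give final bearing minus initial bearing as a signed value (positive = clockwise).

At departure: θ₁ = atan2(sin Δλ cos φ₂, cos φ₁ sin φ₂ − sin φ₁ cos φ₂ cos Δλ) = 107.56°
At arrival: θ₂ = atan2(sin Δλ cos φ₁, −cos φ₂ sin φ₁ + sin φ₂ cos φ₁ cos Δλ) = 157.16°
Δθ = θ₂ − θ₁ = +49.6°

+49.6°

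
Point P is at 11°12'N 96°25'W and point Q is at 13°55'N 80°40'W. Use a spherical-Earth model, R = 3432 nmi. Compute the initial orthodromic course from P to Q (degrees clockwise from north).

78.3°

θ = atan2( sin Δλ·cos φ₂ ,  cos φ₁ sin φ₂ − sin φ₁ cos φ₂ cos Δλ )
  = atan2(+0.2635, +0.0545) = 78.32°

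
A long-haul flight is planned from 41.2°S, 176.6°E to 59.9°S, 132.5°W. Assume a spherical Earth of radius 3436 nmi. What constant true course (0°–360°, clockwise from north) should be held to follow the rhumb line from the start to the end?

120.5°

Meridional parts: M(φ₁)=-0.7905, M(φ₂)=-1.3135 → ΔM = -0.5230;  Δλ = +0.8884 rad
tan C = Δλ / ΔM = -1.6987 → C = 120.48°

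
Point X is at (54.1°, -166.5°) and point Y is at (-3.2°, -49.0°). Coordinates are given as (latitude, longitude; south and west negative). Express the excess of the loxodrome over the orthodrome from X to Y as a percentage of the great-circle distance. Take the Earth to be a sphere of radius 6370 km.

Great circle: σ = 1.8918 rad → d_gc = Rσ = 12051.0 km
Rhumb: Δφ = -1.0001, Δλ = +2.0508, Δψ = -1.1830, q = Δφ/Δψ = 0.8453 → d_rh = R√(Δφ²+q²Δλ²) = 12748.8 km
Excess = (12748.8 − 12051.0) / 12051.0 = 697.8 / 12051.0 = 5.79% ≈ 5.8%

5.8%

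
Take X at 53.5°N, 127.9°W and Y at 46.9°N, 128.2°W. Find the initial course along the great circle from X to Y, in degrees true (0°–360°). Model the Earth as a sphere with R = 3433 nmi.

181.8°

N = sin Δλ·cos φ₂ = -0.0036;  D = cos φ₁ sin φ₂ − sin φ₁ cos φ₂ cos Δλ = -0.1149
initial course = atan2(N, D) = 181.78°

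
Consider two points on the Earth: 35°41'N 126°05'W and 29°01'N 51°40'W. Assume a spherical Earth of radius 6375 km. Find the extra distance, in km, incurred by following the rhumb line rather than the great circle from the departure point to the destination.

160 km

Great circle: cos σ = sin φ₁ sin φ₂ + cos φ₁ cos φ₂ cos Δλ,  σ = 1.0772 rad → d_gc = 6867.45 km
Rhumb line: Δψ = -0.1379, q = Δφ/Δψ = 0.8439, d_rh = R√(Δφ²+q²Δλ²) = 7027.00 km
Excess = 7027.00 − 6867.45 = 159.55 ≈ 160 km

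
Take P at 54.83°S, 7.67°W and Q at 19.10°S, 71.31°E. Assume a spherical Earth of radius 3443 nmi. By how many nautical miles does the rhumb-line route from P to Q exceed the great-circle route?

143 nmi

Great circle: cos σ = sin φ₁ sin φ₂ + cos φ₁ cos φ₂ cos Δλ,  σ = 1.1901 rad → d_gc = 4097.7 nmi
Rhumb line: Δψ = +0.8094, q = Δφ/Δψ = 0.7705, d_rh = R√(Δφ²+q²Δλ²) = 4240.5 nmi
Excess = 4240.5 − 4097.7 = 142.8 ≈ 143 nmi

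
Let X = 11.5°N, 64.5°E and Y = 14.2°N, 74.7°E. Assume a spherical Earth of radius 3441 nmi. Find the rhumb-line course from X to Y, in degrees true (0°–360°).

Meridional parts: M(φ₁)=+0.2021, M(φ₂)=+0.2504 → ΔM = +0.0483;  Δλ = +0.1780 rad
tan C = Δλ / ΔM = +3.6828 → C = 74.81°

74.8°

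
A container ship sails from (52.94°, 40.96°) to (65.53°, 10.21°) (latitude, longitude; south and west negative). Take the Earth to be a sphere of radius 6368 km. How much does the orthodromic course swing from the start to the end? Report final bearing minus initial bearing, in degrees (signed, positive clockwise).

At departure: θ₁ = atan2(sin Δλ cos φ₂, cos φ₁ sin φ₂ − sin φ₁ cos φ₂ cos Δλ) = 321.31°
At arrival: θ₂ = atan2(sin Δλ cos φ₁, −cos φ₂ sin φ₁ + sin φ₂ cos φ₁ cos Δλ) = 294.57°
Δθ = θ₂ − θ₁ = -26.7°

-26.7°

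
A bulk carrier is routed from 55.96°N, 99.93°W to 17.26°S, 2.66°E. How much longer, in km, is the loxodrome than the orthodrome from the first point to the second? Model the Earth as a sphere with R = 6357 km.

359 km

Great circle: cos σ = sin φ₁ sin φ₂ + cos φ₁ cos φ₂ cos Δλ,  σ = 1.9416 rad → d_gc = 12342.9 km
Rhumb line: Δψ = -1.4897, q = Δφ/Δψ = 0.8578, d_rh = R√(Δφ²+q²Δλ²) = 12701.9 km
Excess = 12701.9 − 12342.9 = 359.0 ≈ 359 km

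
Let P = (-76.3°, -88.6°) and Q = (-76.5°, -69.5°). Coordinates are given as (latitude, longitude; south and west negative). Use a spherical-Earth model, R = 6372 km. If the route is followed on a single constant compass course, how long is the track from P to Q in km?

500 km

Δψ = ln[tan(π/4+φ₂/2)/tan(π/4+φ₁/2)] = -0.0148;  Δφ = -0.0035 rad,  Δλ = +0.3334 rad
q = Δφ/Δψ = 0.2351
d = R·√(Δφ² + q²Δλ²) = 6372·0.07846 = 500 km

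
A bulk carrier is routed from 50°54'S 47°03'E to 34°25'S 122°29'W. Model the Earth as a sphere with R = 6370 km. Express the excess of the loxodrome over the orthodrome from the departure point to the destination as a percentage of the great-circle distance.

32.3%

Great circle: σ = 1.6439 rad → d_gc = Rσ = 10471.3 km
Rhumb: Δφ = +0.2877, Δλ = -2.9589, Δψ = +0.3949, q = Δφ/Δψ = 0.7285 → d_rh = R√(Δφ²+q²Δλ²) = 13852.9 km
Excess = (13852.9 − 10471.3) / 10471.3 = 3381.6 / 10471.3 = 32.29% ≈ 32.3%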